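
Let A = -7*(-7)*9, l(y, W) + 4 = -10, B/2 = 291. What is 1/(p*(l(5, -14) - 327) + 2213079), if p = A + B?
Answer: 1/1864236 ≈ 5.3641e-7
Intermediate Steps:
B = 582 (B = 2*291 = 582)
l(y, W) = -14 (l(y, W) = -4 - 10 = -14)
A = 441 (A = 49*9 = 441)
p = 1023 (p = 441 + 582 = 1023)
1/(p*(l(5, -14) - 327) + 2213079) = 1/(1023*(-14 - 327) + 2213079) = 1/(1023*(-341) + 2213079) = 1/(-348843 + 2213079) = 1/1864236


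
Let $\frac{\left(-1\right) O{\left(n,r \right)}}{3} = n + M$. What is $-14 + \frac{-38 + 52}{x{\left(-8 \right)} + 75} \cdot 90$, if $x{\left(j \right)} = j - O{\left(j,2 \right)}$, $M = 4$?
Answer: $\frac{98}{11} \approx 8.9091$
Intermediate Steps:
$O{\left(n,r \right)} = -12 - 3 n$ ($O{\left(n,r \right)} = - 3 \left(n + 4\right) = - 3 \left(4 + n\right) = -12 - 3 n$)
$x{\left(j \right)} = 12 + 4 j$ ($x{\left(j \right)} = j - \left(-12 - 3 j\right) = j + \left(12 + 3 j\right) = 12 + 4 j$)
$-14 + \frac{-38 + 52}{x{\left(-8 \right)} + 75} \cdot 90 = -14 + \frac{-38 + 52}{\left(12 + 4 \left(-8\right)\right) + 75} \cdot 90 = -14 + \frac{14}{\left(12 - 32\right) + 75} \cdot 90 = -14 + \frac{14}{-20 + 75} \cdot 90 = -14 + \frac{14}{55} \cdot 90 = -14 + \frac{252}{11} = \frac{98}{11}$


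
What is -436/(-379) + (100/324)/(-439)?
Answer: 15494249/13476861 ≈ 1.1497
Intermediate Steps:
-436/(-379) + (100/324)/(-439) = -436*(-1/379) + (100*(1/324))*(-1/439) = 436/379 + (25/81)*(-1/439) = 436/379 - 25/35559 = 15494249/13476861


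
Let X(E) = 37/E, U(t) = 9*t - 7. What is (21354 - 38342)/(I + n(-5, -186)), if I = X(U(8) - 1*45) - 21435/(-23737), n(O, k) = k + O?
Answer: 8064883120/89368371 ≈ 90.243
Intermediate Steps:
U(t) = -7 + 9*t
n(O, k) = O + k
I = 1306969/474740 (I = 37/((-7 + 9*8) - 1*45) - 21435/(-23737) = 37/((-7 + 72) - 45) - 21435*(-1/23737) = 37/(65 - 45) + 21435/23737 = 37/20 + 21435/23737 = 1306969/474740 ≈ 2.7530)
(21354 - 38342)/(I + n(-5, -186)) = (21354 - 38342)/(1306969/474740 + (-5 - 186)) = -16988/(1306969/474740 - 191) = -16988/(-89368371/474740) = -16988*(-474740/89368371) = 8064883120/89368371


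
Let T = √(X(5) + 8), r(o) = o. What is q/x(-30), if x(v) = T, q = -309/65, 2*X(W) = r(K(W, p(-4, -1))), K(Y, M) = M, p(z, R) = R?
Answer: -103*√30/325 ≈ -1.7359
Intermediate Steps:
X(W) = -½ (X(W) = (½)*(-1) = -½)
T = √30/2 (T = √(-½ + 8) = √(15/2) = √30/2 ≈ 2.7386)
q = -309/65 (q = -309*1/65 = -309/65 ≈ -4.7538)
x(v) = √30/2
q/x(-30) = -309*√30/15/65 = -103*√30/325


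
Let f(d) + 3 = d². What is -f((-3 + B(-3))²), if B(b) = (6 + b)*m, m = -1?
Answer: -1293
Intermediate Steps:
B(b) = -6 - b (B(b) = (6 + b)*(-1) = -6 - b)
f(d) = -3 + d²
-f((-3 + B(-3))²) = -(-3 + ((-3 + (-6 - 1*(-3)))²)²) = -(-3 + ((-3 + (-6 + 3))²)²) = -(-3 + ((-3 - 3)²)²) = -(-3 + ((-6)²)²) = -(-3 + 36²) = -(-3 + 1296) = -1*1293 = -1293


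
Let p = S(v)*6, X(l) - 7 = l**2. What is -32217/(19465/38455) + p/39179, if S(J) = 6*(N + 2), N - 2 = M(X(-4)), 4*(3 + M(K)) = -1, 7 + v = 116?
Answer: -9707809617402/152523847 ≈ -63648.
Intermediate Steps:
X(l) = 7 + l**2
v = 109 (v = -7 + 116 = 109)
M(K) = -13/4 (M(K) = -3 + (1/4)*(-1) = -3 - 1/4 = -13/4)
N = -5/4 (N = 2 - 13/4 = -5/4 ≈ -1.2500)
S(J) = 9/2 (S(J) = 6*(-5/4 + 2) = 6*(3/4) = 9/2)
p = 27 (p = (9/2)*6 = 27)
-32217/(19465/38455) + p/39179 = -32217/(19465/38455) + 27/39179 = -32217/(19465*(1/38455)) + 27*(1/39179) = -32217/3893/7691 + 27/39179 = -32217*7691/3893 + 27/39179 = -247780947/3893 + 27/39179 = -9707809617402/152523847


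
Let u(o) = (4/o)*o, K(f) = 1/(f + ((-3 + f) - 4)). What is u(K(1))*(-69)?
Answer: -276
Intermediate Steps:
K(f) = 1/(-7 + 2*f) (K(f) = 1/(f + (-7 + f)) = 1/(-7 + 2*f))
u(o) = 4
u(K(1))*(-69) = 4*(-69) = -276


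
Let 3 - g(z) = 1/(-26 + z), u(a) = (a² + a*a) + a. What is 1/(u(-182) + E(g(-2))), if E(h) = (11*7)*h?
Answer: 4/265199 ≈ 1.5083e-5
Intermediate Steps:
u(a) = a + 2*a² (u(a) = (a² + a²) + a = 2*a² + a = a + 2*a²)
g(z) = 3 - 1/(-26 + z)
E(h) = 77*h
1/(u(-182) + E(g(-2))) = 1/(-182*(1 + 2*(-182)) + 77*((-79 + 3*(-2))/(-26 - 2))) = 1/(-182*(1 - 364) + 77*((-79 - 6)/(-28))) = 1/(-182*(-363) + 77*(-1/28*(-85))) = 1/(66066 + 77*(85/28)) = 1/(66066 + 935/4) = 1/(265199/4) = 4/265199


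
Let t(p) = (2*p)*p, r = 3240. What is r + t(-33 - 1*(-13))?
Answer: 4040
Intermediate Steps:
t(p) = 2*p²
r + t(-33 - 1*(-13)) = 3240 + 2*(-33 - 1*(-13))² = 3240 + 2*(-33 + 13)² = 3240 + 2*(-20)² = 3240 + 2*400 = 3240 + 800 = 4040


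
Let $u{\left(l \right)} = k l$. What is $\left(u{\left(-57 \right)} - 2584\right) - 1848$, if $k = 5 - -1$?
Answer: $-4774$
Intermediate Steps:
$k = 6$ ($k = 5 + 1 = 6$)
$u{\left(l \right)} = 6 l$
$\left(u{\left(-57 \right)} - 2584\right) - 1848 = \left(6 \left(-57\right) - 2584\right) - 1848 = \left(-342 - 2584\right) - 1848 = -2926 - 1848 = -4774$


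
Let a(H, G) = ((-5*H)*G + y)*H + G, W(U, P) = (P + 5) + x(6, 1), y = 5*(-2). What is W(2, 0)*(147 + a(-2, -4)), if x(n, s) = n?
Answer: 2673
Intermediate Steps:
y = -10
W(U, P) = 11 + P (W(U, P) = (P + 5) + 6 = (5 + P) + 6 = 11 + P)
a(H, G) = G + H*(-10 - 5*G*H) (a(H, G) = ((-5*H)*G - 10)*H + G = (-5*G*H - 10)*H + G = (-10 - 5*G*H)*H + G = H*(-10 - 5*G*H) + G = G + H*(-10 - 5*G*H))
W(2, 0)*(147 + a(-2, -4)) = (11 + 0)*(147 + (-4 - 10*(-2) - 5*(-4)*(-2)**2)) = 11*(147 + (-4 + 20 - 5*(-4)*4)) = 11*(147 + (-4 + 20 + 80)) = 11*(147 + 96) = 11*243 = 2673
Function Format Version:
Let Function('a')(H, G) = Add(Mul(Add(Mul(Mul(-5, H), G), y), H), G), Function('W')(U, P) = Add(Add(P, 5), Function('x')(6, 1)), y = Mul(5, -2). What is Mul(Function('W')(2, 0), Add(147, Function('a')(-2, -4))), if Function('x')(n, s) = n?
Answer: 2673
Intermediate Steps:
y = -10
Function('W')(U, P) = Add(11, P) (Function('W')(U, P) = Add(Add(P, 5), 6) = Add(Add(5, P), 6) = Add(11, P))
Function('a')(H, G) = Add(G, Mul(H, Add(-10, Mul(-5, G, H)))) (Function('a')(H, G) = Add(Mul(Add(Mul(Mul(-5, H), G), -10), H), G) = Add(Mul(Add(Mul(-5, G, H), -10), H), G) = Add(Mul(Add(-10, Mul(-5, G, H)), H), G) = Add(Mul(H, Add(-10, Mul(-5, G, H))), G) = Add(G, Mul(H, Add(-10, Mul(-5, G, H)))))
Mul(Function('W')(2, 0), Add(147, Function('a')(-2, -4))) = Mul(Add(11, 0), Add(147, Add(-4, Mul(-10, -2), Mul(-5, -4, Pow(-2, 2))))) = Mul(11, Add(147, Add(-4, 20, Mul(-5, -4, 4)))) = Mul(11, Add(147, Add(-4, 20, 80))) = Mul(11, Add(147, 96)) = Mul(11, 243) = 2673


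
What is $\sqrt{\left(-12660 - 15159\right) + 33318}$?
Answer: $3 \sqrt{611} \approx 74.155$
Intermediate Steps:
$\sqrt{\left(-12660 - 15159\right) + 33318} = \sqrt{-27819 + 33318} = \sqrt{5499} = 3 \sqrt{611}$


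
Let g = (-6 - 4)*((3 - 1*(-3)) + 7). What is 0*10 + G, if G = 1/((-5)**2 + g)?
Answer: -1/105 ≈ -0.0095238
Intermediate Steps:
g = -130 (g = -10*((3 + 3) + 7) = -10*(6 + 7) = -10*13 = -130)
G = -1/105 (G = 1/((-5)**2 - 130) = 1/(25 - 130) = 1/(-105) = -1/105 ≈ -0.0095238)
0*10 + G = 0*10 - 1/105 = 0 - 1/105 = -1/105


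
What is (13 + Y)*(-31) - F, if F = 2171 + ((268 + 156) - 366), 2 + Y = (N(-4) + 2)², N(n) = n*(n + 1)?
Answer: -8646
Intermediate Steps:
N(n) = n*(1 + n)
Y = 194 (Y = -2 + (-4*(1 - 4) + 2)² = -2 + (-4*(-3) + 2)² = -2 + (12 + 2)² = -2 + 14² = -2 + 196 = 194)
F = 2229 (F = 2171 + (424 - 366) = 2171 + 58 = 2229)
(13 + Y)*(-31) - F = (13 + 194)*(-31) - 1*2229 = 207*(-31) - 2229 = -6417 - 2229 = -8646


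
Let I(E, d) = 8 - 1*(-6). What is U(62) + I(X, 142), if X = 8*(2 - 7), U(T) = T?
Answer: 76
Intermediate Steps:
X = -40 (X = 8*(-5) = -40)
I(E, d) = 14 (I(E, d) = 8 + 6 = 14)
U(62) + I(X, 142) = 62 + 14 = 76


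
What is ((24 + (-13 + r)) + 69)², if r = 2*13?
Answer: 11236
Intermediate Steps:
r = 26
((24 + (-13 + r)) + 69)² = ((24 + (-13 + 26)) + 69)² = ((24 + 13) + 69)² = (37 + 69)² = 106² = 11236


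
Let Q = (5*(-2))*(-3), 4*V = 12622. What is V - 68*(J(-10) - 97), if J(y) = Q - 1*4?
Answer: 15967/2 ≈ 7983.5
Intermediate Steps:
V = 6311/2 (V = (¼)*12622 = 6311/2 ≈ 3155.5)
Q = 30 (Q = -10*(-3) = 30)
J(y) = 26 (J(y) = 30 - 1*4 = 30 - 4 = 26)
V - 68*(J(-10) - 97) = 6311/2 - 68*(26 - 97) = 6311/2 - 68*(-71) = 6311/2 + 4828 = 15967/2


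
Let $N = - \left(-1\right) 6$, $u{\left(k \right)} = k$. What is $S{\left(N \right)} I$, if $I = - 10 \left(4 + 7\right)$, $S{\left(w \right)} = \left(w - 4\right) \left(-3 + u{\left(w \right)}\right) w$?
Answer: $-3960$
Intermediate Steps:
$N = 6$ ($N = \left(-1\right) \left(-6\right) = 6$)
$S{\left(w \right)} = w \left(-4 + w\right) \left(-3 + w\right)$ ($S{\left(w \right)} = \left(w - 4\right) \left(-3 + w\right) w = \left(-4 + w\right) \left(-3 + w\right) w = w \left(-4 + w\right) \left(-3 + w\right)$)
$I = -110$ ($I = \left(-10\right) 11 = -110$)
$S{\left(N \right)} I = 6 \left(12 + 6^{2} - 42\right) \left(-110\right) = 6 \left(12 + 36 - 42\right) \left(-110\right) = 6 \cdot 6 \left(-110\right) = 36 \left(-110\right) = -3960$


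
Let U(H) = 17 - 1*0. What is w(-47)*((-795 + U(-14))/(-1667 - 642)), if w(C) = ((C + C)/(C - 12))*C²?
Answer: 161548588/136231 ≈ 1185.8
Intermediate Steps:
U(H) = 17 (U(H) = 17 + 0 = 17)
w(C) = 2*C³/(-12 + C) (w(C) = ((2*C)/(-12 + C))*C² = (2*C/(-12 + C))*C² = 2*C³/(-12 + C))
w(-47)*((-795 + U(-14))/(-1667 - 642)) = (2*(-47)³/(-12 - 47))*((-795 + 17)/(-1667 - 642)) = (2*(-103823)/(-59))*(-778/(-2309)) = (2*(-103823)*(-1/59))*(-778*(-1/2309)) = (207646/59)*(778/2309) = 161548588/136231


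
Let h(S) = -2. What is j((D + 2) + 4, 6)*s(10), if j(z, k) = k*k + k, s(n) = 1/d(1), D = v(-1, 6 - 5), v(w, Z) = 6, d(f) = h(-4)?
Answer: -21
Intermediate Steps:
d(f) = -2
D = 6
s(n) = -½ (s(n) = 1/(-2) = -½)
j(z, k) = k + k² (j(z, k) = k² + k = k + k²)
j((D + 2) + 4, 6)*s(10) = (6*(1 + 6))*(-½) = (6*7)*(-½) = 42*(-½) = -21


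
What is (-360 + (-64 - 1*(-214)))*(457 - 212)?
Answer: -51450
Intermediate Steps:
(-360 + (-64 - 1*(-214)))*(457 - 212) = (-360 + (-64 + 214))*245 = (-360 + 150)*245 = -210*245 = -51450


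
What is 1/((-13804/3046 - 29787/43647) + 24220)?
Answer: 22158127/536554296875 ≈ 4.1297e-5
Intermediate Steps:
1/((-13804/3046 - 29787/43647) + 24220) = 1/((-13804*1/3046 - 29787*1/43647) + 24220) = 1/((-6902/1523 - 9929/14549) + 24220) = 1/(-115539065/22158127 + 24220) = 1/(536554296875/22158127) = 22158127/536554296875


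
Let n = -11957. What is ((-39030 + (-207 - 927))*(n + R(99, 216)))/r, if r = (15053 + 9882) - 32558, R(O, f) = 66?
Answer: -14472428/231 ≈ -62651.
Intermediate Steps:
r = -7623 (r = 24935 - 32558 = -7623)
((-39030 + (-207 - 927))*(n + R(99, 216)))/r = ((-39030 + (-207 - 927))*(-11957 + 66))/(-7623) = ((-39030 - 1134)*(-11891))*(-1/7623) = -40164*(-11891)*(-1/7623) = 477590124*(-1/7623) = -14472428/231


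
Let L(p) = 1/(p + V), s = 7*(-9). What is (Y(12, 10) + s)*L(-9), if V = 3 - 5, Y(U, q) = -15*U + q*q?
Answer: 13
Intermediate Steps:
s = -63
Y(U, q) = q**2 - 15*U (Y(U, q) = -15*U + q**2 = q**2 - 15*U)
V = -2
L(p) = 1/(-2 + p) (L(p) = 1/(p - 2) = 1/(-2 + p))
(Y(12, 10) + s)*L(-9) = ((10**2 - 15*12) - 63)/(-2 - 9) = ((100 - 180) - 63)/(-11) = (-80 - 63)*(-1/11) = -143*(-1/11) = 13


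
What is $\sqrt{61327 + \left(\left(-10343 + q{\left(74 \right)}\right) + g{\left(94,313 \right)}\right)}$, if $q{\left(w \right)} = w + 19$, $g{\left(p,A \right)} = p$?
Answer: $\sqrt{51171} \approx 226.21$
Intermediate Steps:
$q{\left(w \right)} = 19 + w$
$\sqrt{61327 + \left(\left(-10343 + q{\left(74 \right)}\right) + g{\left(94,313 \right)}\right)} = \sqrt{61327 + \left(\left(-10343 + \left(19 + 74\right)\right) + 94\right)} = \sqrt{61327 + \left(\left(-10343 + 93\right) + 94\right)} = \sqrt{61327 + \left(-10250 + 94\right)} = \sqrt{61327 - 10156} = \sqrt{51171}$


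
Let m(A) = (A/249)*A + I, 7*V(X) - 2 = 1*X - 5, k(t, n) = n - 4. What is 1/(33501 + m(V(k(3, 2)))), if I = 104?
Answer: 12201/410014630 ≈ 2.9757e-5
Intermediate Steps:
k(t, n) = -4 + n
V(X) = -3/7 + X/7 (V(X) = 2/7 + (1*X - 5)/7 = 2/7 + (X - 5)/7 = 2/7 + (-5 + X)/7 = 2/7 + (-5/7 + X/7) = -3/7 + X/7)
m(A) = 104 + A²/249 (m(A) = (A/249)*A + 104 = A²/249 + 104 = 104 + A²/249)
1/(33501 + m(V(k(3, 2)))) = 1/(33501 + (104 + (-3/7 + (-4 + 2)/7)²/249)) = 1/(33501 + (104 + (-3/7 + (⅐)*(-2))²/249)) = 1/(33501 + (104 + (-3/7 - 2/7)²/249)) = 1/(33501 + (104 + (-5/7)²/249)) = 1/(33501 + (104 + (1/249)*(25/49))) = 1/(33501 + (104 + 25/12201)) = 1/(33501 + 1268929/12201) = 1/(410014630/12201) = 12201/410014630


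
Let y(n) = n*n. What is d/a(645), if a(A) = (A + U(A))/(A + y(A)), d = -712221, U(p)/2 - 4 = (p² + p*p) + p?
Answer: -296761124070/1666043 ≈ -1.7812e+5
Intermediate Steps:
U(p) = 8 + 2*p + 4*p² (U(p) = 8 + 2*((p² + p*p) + p) = 8 + 2*((p² + p²) + p) = 8 + 2*(2*p² + p) = 8 + 2*(p + 2*p²) = 8 + (2*p + 4*p²) = 8 + 2*p + 4*p²)
y(n) = n²
a(A) = (8 + 3*A + 4*A²)/(A + A²) (a(A) = (A + (8 + 2*A + 4*A²))/(A + A²) = (8 + 3*A + 4*A²)/(A + A²))
d/a(645) = -712221*645*(1 + 645)/(8 + 3*645 + 4*645²) = -712221*416670/(8 + 1935 + 4*416025) = -712221*416670/(8 + 1935 + 1664100) = -712221/((1/645)*(1/646)*1666043) = -712221/1666043/416670 = -712221*416670/1666043 = -296761124070/1666043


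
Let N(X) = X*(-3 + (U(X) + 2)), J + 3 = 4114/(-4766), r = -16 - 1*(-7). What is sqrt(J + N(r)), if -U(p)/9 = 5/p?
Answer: I*sqrt(226370702)/2383 ≈ 6.3137*I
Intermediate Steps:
U(p) = -45/p
r = -9 (r = -16 + 7 = -9)
J = -9206/2383 (J = -3 + 4114/(-4766) = -3 + 4114*(-1/4766) = -3 - 2057/2383 = -9206/2383 ≈ -3.8632)
N(X) = X*(-1 - 45/X) (N(X) = X*(-3 + (-45/X + 2)) = X*(-3 + (2 - 45/X)) = X*(-1 - 45/X))
sqrt(J + N(r)) = sqrt(-9206/2383 + (-45 - 1*(-9))) = sqrt(-9206/2383 + (-45 + 9)) = sqrt(-9206/2383 - 36) = sqrt(-94994/2383) = I*sqrt(226370702)/2383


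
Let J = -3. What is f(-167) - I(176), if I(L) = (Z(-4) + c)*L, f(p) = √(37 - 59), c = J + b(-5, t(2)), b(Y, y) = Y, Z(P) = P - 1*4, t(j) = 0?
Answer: 2816 + I*√22 ≈ 2816.0 + 4.6904*I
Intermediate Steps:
Z(P) = -4 + P (Z(P) = P - 4 = -4 + P)
c = -8 (c = -3 - 5 = -8)
f(p) = I*√22 (f(p) = √(-22) = I*√22)
I(L) = -16*L (I(L) = ((-4 - 4) - 8)*L = (-8 - 8)*L = -16*L)
f(-167) - I(176) = I*√22 - (-16)*176 = I*√22 - 1*(-2816) = I*√22 + 2816 = 2816 + I*√22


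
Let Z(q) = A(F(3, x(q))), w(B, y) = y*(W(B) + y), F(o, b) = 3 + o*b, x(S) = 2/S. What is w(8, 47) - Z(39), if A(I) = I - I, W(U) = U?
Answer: 2585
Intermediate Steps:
F(o, b) = 3 + b*o
w(B, y) = y*(B + y)
A(I) = 0
Z(q) = 0
w(8, 47) - Z(39) = 47*(8 + 47) - 1*0 = 47*55 + 0 = 2585 + 0 = 2585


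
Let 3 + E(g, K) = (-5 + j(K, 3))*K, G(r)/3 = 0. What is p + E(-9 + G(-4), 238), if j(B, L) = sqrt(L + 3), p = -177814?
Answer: -179007 + 238*sqrt(6) ≈ -1.7842e+5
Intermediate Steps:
G(r) = 0 (G(r) = 3*0 = 0)
j(B, L) = sqrt(3 + L)
E(g, K) = -3 + K*(-5 + sqrt(6)) (E(g, K) = -3 + (-5 + sqrt(3 + 3))*K = -3 + (-5 + sqrt(6))*K = -3 + K*(-5 + sqrt(6)))
p + E(-9 + G(-4), 238) = -177814 + (-3 - 5*238 + 238*sqrt(6)) = -177814 + (-3 - 1190 + 238*sqrt(6)) = -177814 + (-1193 + 238*sqrt(6)) = -179007 + 238*sqrt(6)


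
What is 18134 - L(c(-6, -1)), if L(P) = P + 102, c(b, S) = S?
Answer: 18033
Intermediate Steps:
L(P) = 102 + P
18134 - L(c(-6, -1)) = 18134 - (102 - 1) = 18134 - 1*101 = 18134 - 101 = 18033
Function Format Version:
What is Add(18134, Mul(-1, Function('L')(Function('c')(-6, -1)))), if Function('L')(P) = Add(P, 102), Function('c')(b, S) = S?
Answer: 18033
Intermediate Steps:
Function('L')(P) = Add(102, P)
Add(18134, Mul(-1, Function('L')(Function('c')(-6, -1)))) = Add(18134, Mul(-1, Add(102, -1))) = Add(18134, Mul(-1, 101)) = Add(18134, -101) = 18033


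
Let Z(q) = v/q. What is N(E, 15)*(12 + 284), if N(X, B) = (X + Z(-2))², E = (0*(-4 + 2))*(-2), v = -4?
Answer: 1184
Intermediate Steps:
E = 0 (E = (0*(-2))*(-2) = 0*(-2) = 0)
Z(q) = -4/q
N(X, B) = (2 + X)² (N(X, B) = (X - 4/(-2))² = (X - 4*(-½))² = (X + 2)² = (2 + X)²)
N(E, 15)*(12 + 284) = (2 + 0)²*(12 + 284) = 2²*296 = 4*296 = 1184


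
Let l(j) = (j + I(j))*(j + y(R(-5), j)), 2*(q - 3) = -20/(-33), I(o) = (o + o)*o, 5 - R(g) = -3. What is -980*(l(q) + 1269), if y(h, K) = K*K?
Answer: -1889828423980/1185921 ≈ -1.5936e+6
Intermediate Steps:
R(g) = 8 (R(g) = 5 - 1*(-3) = 5 + 3 = 8)
y(h, K) = K**2
I(o) = 2*o**2 (I(o) = (2*o)*o = 2*o**2)
q = 109/33 (q = 3 + (-20/(-33))/2 = 3 + (-20*(-1/33))/2 = 3 + (1/2)*(20/33) = 3 + 10/33 = 109/33 ≈ 3.3030)
l(j) = (j + j**2)*(j + 2*j**2) (l(j) = (j + 2*j**2)*(j + j**2) = (j + j**2)*(j + 2*j**2))
-980*(l(q) + 1269) = -980*((109/33)**2*(1 + 2*(109/33)**2 + 3*(109/33)) + 1269) = -980*(11881*(1 + 2*(11881/1089) + 109/11)/1089 + 1269) = -980*(11881*(1 + 23762/1089 + 109/11)/1089 + 1269) = -980*((11881/1089)*(35642/1089) + 1269) = -980*(423462602/1185921 + 1269) = -980*1928396351/1185921 = -1889828423980/1185921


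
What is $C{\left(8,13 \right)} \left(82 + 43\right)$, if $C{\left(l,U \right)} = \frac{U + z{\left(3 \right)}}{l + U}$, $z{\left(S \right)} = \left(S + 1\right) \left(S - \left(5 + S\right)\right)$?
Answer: $- \frac{125}{3} \approx -41.667$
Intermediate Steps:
$z{\left(S \right)} = -5 - 5 S$ ($z{\left(S \right)} = \left(1 + S\right) \left(-5\right) = -5 - 5 S$)
$C{\left(l,U \right)} = \frac{-20 + U}{U + l}$ ($C{\left(l,U \right)} = \frac{U - 20}{l + U} = \frac{U - 20}{U + l} = \frac{-20 + U}{U + l}$)
$C{\left(8,13 \right)} \left(82 + 43\right) = \frac{-20 + 13}{13 + 8} \left(82 + 43\right) = \frac{1}{21} \left(-7\right) 125 = \left(- \frac{1}{3}\right) 125 = - \frac{125}{3}$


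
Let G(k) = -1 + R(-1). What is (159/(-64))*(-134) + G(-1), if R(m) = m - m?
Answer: 10621/32 ≈ 331.91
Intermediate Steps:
R(m) = 0
G(k) = -1 (G(k) = -1 + 0 = -1)
(159/(-64))*(-134) + G(-1) = (159/(-64))*(-134) - 1 = (159*(-1/64))*(-134) - 1 = -159/64*(-134) - 1 = 10653/32 - 1 = 10621/32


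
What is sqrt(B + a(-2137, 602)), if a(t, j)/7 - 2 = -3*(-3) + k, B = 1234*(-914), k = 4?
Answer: I*sqrt(1127771) ≈ 1062.0*I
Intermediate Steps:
B = -1127876
a(t, j) = 105 (a(t, j) = 14 + 7*(-3*(-3) + 4) = 14 + 7*(9 + 4) = 14 + 7*13 = 14 + 91 = 105)
sqrt(B + a(-2137, 602)) = sqrt(-1127876 + 105) = sqrt(-1127771) = I*sqrt(1127771)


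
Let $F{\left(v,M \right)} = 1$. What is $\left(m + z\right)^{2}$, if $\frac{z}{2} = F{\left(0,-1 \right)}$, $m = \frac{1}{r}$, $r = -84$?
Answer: $\frac{27889}{7056} \approx 3.9525$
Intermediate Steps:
$m = - \frac{1}{84}$ ($m = \frac{1}{-84} = - \frac{1}{84} \approx -0.011905$)
$z = 2$ ($z = 2 \cdot 1 = 2$)
$\left(m + z\right)^{2} = \left(- \frac{1}{84} + 2\right)^{2} = \left(\frac{167}{84}\right)^{2} = \frac{27889}{7056}$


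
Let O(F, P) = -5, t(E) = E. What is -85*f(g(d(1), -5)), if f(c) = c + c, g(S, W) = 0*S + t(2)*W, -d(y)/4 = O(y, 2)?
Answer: 1700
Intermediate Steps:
d(y) = 20 (d(y) = -4*(-5) = 20)
g(S, W) = 2*W (g(S, W) = 0*S + 2*W = 0 + 2*W = 2*W)
f(c) = 2*c
-85*f(g(d(1), -5)) = -170*2*(-5) = -170*(-10) = -85*(-20) = 1700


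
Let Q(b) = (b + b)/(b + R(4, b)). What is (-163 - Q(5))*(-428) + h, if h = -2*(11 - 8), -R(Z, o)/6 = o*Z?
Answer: 1603578/23 ≈ 69721.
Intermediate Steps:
R(Z, o) = -6*Z*o (R(Z, o) = -6*o*Z = -6*Z*o)
Q(b) = -2/23 (Q(b) = (b + b)/(b - 6*4*b) = (2*b)/(b - 24*b) = (2*b)/((-23*b)) = (2*b)*(-1/(23*b)) = -2/23)
h = -6 (h = -2*3 = -6)
(-163 - Q(5))*(-428) + h = (-163 - 1*(-2/23))*(-428) - 6 = (-163 + 2/23)*(-428) - 6 = -3747/23*(-428) - 6 = 1603716/23 - 6 = 1603578/23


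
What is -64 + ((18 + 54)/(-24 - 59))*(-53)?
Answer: -1496/83 ≈ -18.024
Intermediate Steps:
-64 + ((18 + 54)/(-24 - 59))*(-53) = -64 + (72/(-83))*(-53) = -64 + (72*(-1/83))*(-53) = -64 - 72/83*(-53) = -64 + 3816/83 = -1496/83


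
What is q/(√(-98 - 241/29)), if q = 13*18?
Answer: -234*I*√89407/3083 ≈ -22.695*I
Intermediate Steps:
q = 234
q/(√(-98 - 241/29)) = 234/(√(-98 - 241/29)) = 234/(√(-3083/29)) = 234/((I*√89407/29)) = 234*(-I*√89407/3083) = -234*I*√89407/3083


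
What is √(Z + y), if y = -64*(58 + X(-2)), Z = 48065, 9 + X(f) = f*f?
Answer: √44673 ≈ 211.36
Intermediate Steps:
X(f) = -9 + f² (X(f) = -9 + f*f = -9 + f²)
y = -3392 (y = -64*(58 + (-9 + (-2)²)) = -64*(58 + (-9 + 4)) = -64*(58 - 5) = -64*53 = -3392)
√(Z + y) = √(48065 - 3392) = √44673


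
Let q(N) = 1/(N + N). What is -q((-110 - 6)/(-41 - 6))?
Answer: -47/232 ≈ -0.20259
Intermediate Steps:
q(N) = 1/(2*N)
-q((-110 - 6)/(-41 - 6)) = -1/(2*((-110 - 6)/(-41 - 6))) = -1/(2*((-116/(-47)))) = -1/(2*((-116*(-1/47)))) = -1/(2*116/47) = -47/(2*116) = -1*47/232 = -47/232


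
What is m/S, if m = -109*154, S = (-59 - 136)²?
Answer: -16786/38025 ≈ -0.44145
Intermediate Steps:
S = 38025 (S = (-195)² = 38025)
m = -16786
m/S = -16786/38025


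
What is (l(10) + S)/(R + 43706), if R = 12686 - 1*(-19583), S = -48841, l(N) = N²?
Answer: -16247/25325 ≈ -0.64154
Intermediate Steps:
R = 32269 (R = 12686 + 19583 = 32269)
(l(10) + S)/(R + 43706) = (10² - 48841)/(32269 + 43706) = (100 - 48841)/75975 = -48741*1/75975 = -16247/25325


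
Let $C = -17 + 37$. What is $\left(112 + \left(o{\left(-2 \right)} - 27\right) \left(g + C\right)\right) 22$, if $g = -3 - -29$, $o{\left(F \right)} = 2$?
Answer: $-22836$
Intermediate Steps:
$C = 20$
$g = 26$ ($g = -3 + 29 = 26$)
$\left(112 + \left(o{\left(-2 \right)} - 27\right) \left(g + C\right)\right) 22 = \left(112 + \left(2 - 27\right) \left(26 + 20\right)\right) 22 = \left(112 - 1150\right) 22 = \left(-1038\right) 22 = -22836$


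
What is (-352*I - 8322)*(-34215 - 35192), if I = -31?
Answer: -179764130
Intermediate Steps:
(-352*I - 8322)*(-34215 - 35192) = (-352*(-31) - 8322)*(-34215 - 35192) = (10912 - 8322)*(-69407) = 2590*(-69407) = -179764130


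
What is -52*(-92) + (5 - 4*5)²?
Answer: 5009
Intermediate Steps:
-52*(-92) + (5 - 4*5)² = 4784 + (5 - 20)² = 4784 + (-15)² = 4784 + 225 = 5009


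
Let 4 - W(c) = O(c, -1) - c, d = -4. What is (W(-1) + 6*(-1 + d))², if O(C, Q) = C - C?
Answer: 729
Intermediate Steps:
O(C, Q) = 0
W(c) = 4 + c (W(c) = 4 - (0 - c) = 4 - (-1)*c = 4 + c)
(W(-1) + 6*(-1 + d))² = ((4 - 1) + 6*(-1 - 4))² = (3 + 6*(-5))² = (3 - 30)² = (-27)² = 729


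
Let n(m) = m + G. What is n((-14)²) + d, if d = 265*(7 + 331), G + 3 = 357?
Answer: 90120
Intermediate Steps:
G = 354 (G = -3 + 357 = 354)
n(m) = 354 + m (n(m) = m + 354 = 354 + m)
d = 89570 (d = 265*338 = 89570)
n((-14)²) + d = (354 + (-14)²) + 89570 = (354 + 196) + 89570 = 550 + 89570 = 90120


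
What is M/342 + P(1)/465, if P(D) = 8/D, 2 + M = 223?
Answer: 35167/53010 ≈ 0.66340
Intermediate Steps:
M = 221 (M = -2 + 223 = 221)
M/342 + P(1)/465 = 221/342 + (8/1)/465 = 221*(1/342) + (8*1)*(1/465) = 221/342 + 8*(1/465) = 221/342 + 8/465 = 35167/53010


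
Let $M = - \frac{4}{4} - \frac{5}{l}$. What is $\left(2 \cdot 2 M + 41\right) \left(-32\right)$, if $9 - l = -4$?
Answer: $- \frac{14752}{13} \approx -1134.8$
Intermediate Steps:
$l = 13$ ($l = 9 - -4 = 9 + 4 = 13$)
$M = - \frac{18}{13}$ ($M = - \frac{4}{4} - \frac{5}{13} = \left(-4\right) \frac{1}{4} - \frac{5}{13} = -1 - \frac{5}{13} = - \frac{18}{13} \approx -1.3846$)
$\left(2 \cdot 2 M + 41\right) \left(-32\right) = \left(2 \cdot 2 \left(- \frac{18}{13}\right) + 41\right) \left(-32\right) = \left(4 \left(- \frac{18}{13}\right) + 41\right) \left(-32\right) = \left(- \frac{72}{13} + 41\right) \left(-32\right) = \frac{461}{13} \left(-32\right) = - \frac{14752}{13}$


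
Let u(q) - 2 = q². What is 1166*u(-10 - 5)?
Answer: 264682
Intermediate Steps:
u(q) = 2 + q²
1166*u(-10 - 5) = 1166*(2 + (-10 - 5)²) = 1166*(2 + (-15)²) = 1166*(2 + 225) = 1166*227 = 264682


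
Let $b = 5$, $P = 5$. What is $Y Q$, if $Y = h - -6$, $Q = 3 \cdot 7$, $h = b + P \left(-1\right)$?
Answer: $126$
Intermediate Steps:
$h = 0$ ($h = 5 + 5 \left(-1\right) = 5 - 5 = 0$)
$Q = 21$
$Y = 6$ ($Y = 0 - -6 = 0 + 6 = 6$)
$Y Q = 6 \cdot 21 = 126$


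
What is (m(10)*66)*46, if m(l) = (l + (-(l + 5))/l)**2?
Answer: 219351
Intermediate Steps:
m(l) = (l + (-5 - l)/l)**2 (m(l) = (l + (-(5 + l))/l)**2 = (l + (-5 - l)/l)**2)
(m(10)*66)*46 = (((5 + 10 - 1*10**2)**2/10**2)*66)*46 = (((5 + 10 - 1*100)**2/100)*66)*46 = (((5 + 10 - 100)**2/100)*66)*46 = (((1/100)*(-85)**2)*66)*46 = (((1/100)*7225)*66)*46 = ((289/4)*66)*46 = (9537/2)*46 = 219351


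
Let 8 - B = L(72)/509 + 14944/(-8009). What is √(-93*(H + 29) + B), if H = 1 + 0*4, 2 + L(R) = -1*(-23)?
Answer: I*√46202379330090335/4076581 ≈ 52.727*I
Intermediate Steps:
L(R) = 21 (L(R) = -2 - 1*(-23) = -2 + 23 = 21)
H = 1 (H = 1 + 0 = 1)
B = 40050955/4076581 (B = 8 - (21/509 + 14944/(-8009)) = 8 - (21*(1/509) + 14944*(-1/8009)) = 8 - (21/509 - 14944/8009) = 8 - 1*(-7438307/4076581) = 8 + 7438307/4076581 = 40050955/4076581 ≈ 9.8246)
√(-93*(H + 29) + B) = √(-93*(1 + 29) + 40050955/4076581) = √(-93*30 + 40050955/4076581) = √(-2790 + 40050955/4076581) = √(-11333610035/4076581) = I*√46202379330090335/4076581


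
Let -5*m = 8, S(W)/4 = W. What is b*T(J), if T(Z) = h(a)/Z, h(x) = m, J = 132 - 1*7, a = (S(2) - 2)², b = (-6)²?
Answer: -288/625 ≈ -0.46080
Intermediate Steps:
b = 36
S(W) = 4*W
a = 36 (a = (4*2 - 2)² = (8 - 2)² = 6² = 36)
m = -8/5 (m = -⅕*8 = -8/5 ≈ -1.6000)
J = 125 (J = 132 - 7 = 125)
h(x) = -8/5
T(Z) = -8/(5*Z)
b*T(J) = 36*(-8/5/125) = 36*(-8/5*1/125) = 36*(-8/625) = -288/625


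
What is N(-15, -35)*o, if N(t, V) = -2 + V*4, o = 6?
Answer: -852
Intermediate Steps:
N(t, V) = -2 + 4*V
N(-15, -35)*o = (-2 + 4*(-35))*6 = (-2 - 140)*6 = -142*6 = -852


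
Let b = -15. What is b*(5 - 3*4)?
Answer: 105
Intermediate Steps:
b*(5 - 3*4) = -15*(5 - 3*4) = -15*(5 - 12) = -15*(-7) = 105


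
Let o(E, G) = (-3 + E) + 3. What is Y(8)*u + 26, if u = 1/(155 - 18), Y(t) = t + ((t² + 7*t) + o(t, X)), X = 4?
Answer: 3698/137 ≈ 26.993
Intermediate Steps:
o(E, G) = E
Y(t) = t² + 9*t (Y(t) = t + ((t² + 7*t) + t) = t + (t² + 8*t) = t² + 9*t)
u = 1/137 ≈ 0.0072993
Y(8)*u + 26 = (8*(9 + 8))*(1/137) + 26 = (8*17)*(1/137) + 26 = 136*(1/137) + 26 = 136/137 + 26 = 3698/137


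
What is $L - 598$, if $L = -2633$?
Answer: $-3231$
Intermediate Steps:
$L - 598 = -2633 - 598 = -3231$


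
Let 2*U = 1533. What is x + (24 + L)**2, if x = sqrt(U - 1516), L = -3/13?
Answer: 95481/169 + I*sqrt(2998)/2 ≈ 564.98 + 27.377*I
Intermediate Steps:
U = 1533/2 (U = (1/2)*1533 = 1533/2 ≈ 766.50)
L = -3/13 (L = -3*1/13 = -3/13 ≈ -0.23077)
x = I*sqrt(2998)/2 (x = sqrt(1533/2 - 1516) = sqrt(-1499/2) = I*sqrt(2998)/2 ≈ 27.377*I)
x + (24 + L)**2 = I*sqrt(2998)/2 + (24 - 3/13)**2 = I*sqrt(2998)/2 + (309/13)**2 = I*sqrt(2998)/2 + 95481/169 = 95481/169 + I*sqrt(2998)/2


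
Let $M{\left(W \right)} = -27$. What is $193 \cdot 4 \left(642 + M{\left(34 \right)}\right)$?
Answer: $474780$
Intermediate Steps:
$193 \cdot 4 \left(642 + M{\left(34 \right)}\right) = 193 \cdot 4 \left(642 - 27\right) = 772 \cdot 615 = 474780$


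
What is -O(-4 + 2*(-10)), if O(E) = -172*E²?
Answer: 99072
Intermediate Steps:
-O(-4 + 2*(-10)) = -(-172)*(-4 + 2*(-10))² = -(-172)*(-4 - 20)² = -(-172)*(-24)² = -(-172)*576 = -1*(-99072) = 99072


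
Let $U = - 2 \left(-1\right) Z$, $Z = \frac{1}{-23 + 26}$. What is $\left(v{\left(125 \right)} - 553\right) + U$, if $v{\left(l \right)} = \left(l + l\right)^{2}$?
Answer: $\frac{185843}{3} \approx 61948.0$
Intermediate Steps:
$Z = \frac{1}{3} \approx 0.33333$
$U = \frac{2}{3}$ ($U = - \frac{2 \left(-1\right)}{3} = - \frac{-2}{3} = \left(-1\right) \left(- \frac{2}{3}\right) = \frac{2}{3} \approx 0.66667$)
$v{\left(l \right)} = 4 l^{2}$ ($v{\left(l \right)} = \left(2 l\right)^{2} = 4 l^{2}$)
$\left(v{\left(125 \right)} - 553\right) + U = \left(4 \cdot 125^{2} - 553\right) + \frac{2}{3} = \left(4 \cdot 15625 - 553\right) + \frac{2}{3} = \left(62500 - 553\right) + \frac{2}{3} = 61947 + \frac{2}{3} = \frac{185843}{3}$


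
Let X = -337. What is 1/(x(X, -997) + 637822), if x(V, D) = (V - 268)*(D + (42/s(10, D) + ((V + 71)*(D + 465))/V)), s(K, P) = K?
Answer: 337/502977802 ≈ 6.7001e-7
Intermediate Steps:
x(V, D) = (-268 + V)*(21/5 + D + (71 + V)*(465 + D)/V) (x(V, D) = (V - 268)*(D + (42/10 + ((V + 71)*(D + 465))/V)) = (-268 + V)*(D + (42*(⅒) + ((71 + V)*(465 + D))/V)) = (-268 + V)*(D + (21/5 + (71 + V)*(465 + D)/V)) = (-268 + V)*(21/5 + D + (71 + V)*(465 + D)/V))
1/(x(X, -997) + 637822) = 1/((⅕)*(-44240100 - 95140*(-997) - 337*(-463653 - 2325*(-997) + 2346*(-337) + 10*(-997)*(-337)))/(-337) + 637822) = 1/((⅕)*(-1/337)*(-44240100 + 94854580 - 337*(-463653 + 2318025 - 790602 + 3359890)) + 637822) = 1/((⅕)*(-1/337)*(-44240100 + 94854580 - 337*4423660) + 637822) = 1/((⅕)*(-1/337)*(-44240100 + 94854580 - 1490773420) + 637822) = 1/((⅕)*(-1/337)*(-1440158940) + 637822) = 1/(288031788/337 + 637822) = 1/(502977802/337) = 337/502977802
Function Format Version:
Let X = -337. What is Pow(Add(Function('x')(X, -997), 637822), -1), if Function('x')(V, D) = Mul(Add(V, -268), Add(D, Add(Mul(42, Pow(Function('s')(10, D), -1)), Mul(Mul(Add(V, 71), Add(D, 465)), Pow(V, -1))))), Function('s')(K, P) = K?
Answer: Rational(337, 502977802) ≈ 6.7001e-7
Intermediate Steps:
Function('x')(V, D) = Mul(Add(-268, V), Add(Rational(21, 5), D, Mul(Pow(V, -1), Add(71, V), Add(465, D)))) (Function('x')(V, D) = Mul(Add(V, -268), Add(D, Add(Mul(42, Pow(10, -1)), Mul(Mul(Add(V, 71), Add(D, 465)), Pow(V, -1))))) = Mul(Add(-268, V), Add(D, Add(Mul(42, Rational(1, 10)), Mul(Mul(Add(71, V), Add(465, D)), Pow(V, -1))))) = Mul(Add(-268, V), Add(D, Add(Rational(21, 5), Mul(Pow(V, -1), Add(71, V), Add(465, D))))) = Mul(Add(-268, V), Add(Rational(21, 5), D, Mul(Pow(V, -1), Add(71, V), Add(465, D)))))
Pow(Add(Function('x')(X, -997), 637822), -1) = Pow(Add(Mul(Rational(1, 5), Pow(-337, -1), Add(-44240100, Mul(-95140, -997), Mul(-337, Add(-463653, Mul(-2325, -997), Mul(2346, -337), Mul(10, -997, -337))))), 637822), -1) = Pow(Add(Mul(Rational(1, 5), Rational(-1, 337), Add(-44240100, 94854580, Mul(-337, Add(-463653, 2318025, -790602, 3359890)))), 637822), -1) = Pow(Add(Mul(Rational(1, 5), Rational(-1, 337), Add(-44240100, 94854580, Mul(-337, 4423660))), 637822), -1) = Pow(Add(Mul(Rational(1, 5), Rational(-1, 337), Add(-44240100, 94854580, -1490773420)), 637822), -1) = Pow(Add(Mul(Rational(1, 5), Rational(-1, 337), -1440158940), 637822), -1) = Pow(Add(Rational(288031788, 337), 637822), -1) = Pow(Rational(502977802, 337), -1) = Rational(337, 502977802)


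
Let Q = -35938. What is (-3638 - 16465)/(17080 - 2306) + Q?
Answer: -530968115/14774 ≈ -35939.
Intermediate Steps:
(-3638 - 16465)/(17080 - 2306) + Q = (-3638 - 16465)/(17080 - 2306) - 35938 = -20103/14774 - 35938 = -530968115/14774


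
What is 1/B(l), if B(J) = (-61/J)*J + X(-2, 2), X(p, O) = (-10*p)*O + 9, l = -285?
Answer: -1/12 ≈ -0.083333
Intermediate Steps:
X(p, O) = 9 - 10*O*p (X(p, O) = -10*O*p + 9 = 9 - 10*O*p)
B(J) = -12 (B(J) = (-61/J)*J + (9 - 10*2*(-2)) = -61 + (9 + 40) = -61 + 49 = -12)
1/B(l) = 1/(-12) = -1/12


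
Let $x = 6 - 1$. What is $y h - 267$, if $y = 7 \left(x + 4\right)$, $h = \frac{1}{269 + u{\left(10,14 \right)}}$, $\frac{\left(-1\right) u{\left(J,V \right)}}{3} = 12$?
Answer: $- \frac{62148}{233} \approx -266.73$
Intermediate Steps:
$u{\left(J,V \right)} = -36$ ($u{\left(J,V \right)} = \left(-3\right) 12 = -36$)
$h = \frac{1}{233}$ ($h = \frac{1}{269 - 36} = \frac{1}{233} \approx 0.0042918$)
$x = 5$ ($x = 6 - 1 = 5$)
$y = 63$ ($y = 7 \left(5 + 4\right) = 7 \cdot 9 = 63$)
$y h - 267 = 63 \cdot \frac{1}{233} - 267 = \frac{63}{233} - 267 = - \frac{62148}{233}$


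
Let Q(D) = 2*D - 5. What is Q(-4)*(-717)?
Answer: 9321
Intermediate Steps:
Q(D) = -5 + 2*D
Q(-4)*(-717) = (-5 + 2*(-4))*(-717) = (-5 - 8)*(-717) = -13*(-717) = 9321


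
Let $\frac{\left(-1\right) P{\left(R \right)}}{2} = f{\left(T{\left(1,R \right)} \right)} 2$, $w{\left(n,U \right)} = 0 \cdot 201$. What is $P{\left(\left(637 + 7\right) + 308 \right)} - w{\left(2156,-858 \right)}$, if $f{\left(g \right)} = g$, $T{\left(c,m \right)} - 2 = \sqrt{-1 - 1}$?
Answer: $-8 - 4 i \sqrt{2} \approx -8.0 - 5.6569 i$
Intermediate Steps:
$T{\left(c,m \right)} = 2 + i \sqrt{2}$ ($T{\left(c,m \right)} = 2 + \sqrt{-1 - 1} = 2 + \sqrt{-2} = 2 + i \sqrt{2}$)
$w{\left(n,U \right)} = 0$
$P{\left(R \right)} = -8 - 4 i \sqrt{2}$ ($P{\left(R \right)} = - 2 \left(2 + i \sqrt{2}\right) 2 = - 2 \left(4 + 2 i \sqrt{2}\right) = -8 - 4 i \sqrt{2}$)
$P{\left(\left(637 + 7\right) + 308 \right)} - w{\left(2156,-858 \right)} = \left(-8 - 4 i \sqrt{2}\right) - 0 = \left(-8 - 4 i \sqrt{2}\right) + 0 = -8 - 4 i \sqrt{2}$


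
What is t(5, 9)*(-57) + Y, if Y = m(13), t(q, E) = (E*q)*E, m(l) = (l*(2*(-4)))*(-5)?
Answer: -22565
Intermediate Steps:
m(l) = 40*l (m(l) = (l*(-8))*(-5) = -8*l*(-5) = 40*l)
t(q, E) = q*E²
Y = 520 (Y = 40*13 = 520)
t(5, 9)*(-57) + Y = (5*9²)*(-57) + 520 = (5*81)*(-57) + 520 = 405*(-57) + 520 = -23085 + 520 = -22565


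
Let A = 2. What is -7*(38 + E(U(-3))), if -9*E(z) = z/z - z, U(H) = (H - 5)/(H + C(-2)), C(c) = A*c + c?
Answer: -21539/81 ≈ -265.91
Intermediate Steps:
C(c) = 3*c (C(c) = 2*c + c = 3*c)
U(H) = (-5 + H)/(-6 + H) (U(H) = (H - 5)/(H + 3*(-2)) = (-5 + H)/(H - 6) = (-5 + H)/(-6 + H))
E(z) = -1/9 + z/9 (E(z) = -(z/z - z)/9 = -(1 - z)/9 = -1/9 + z/9)
-7*(38 + E(U(-3))) = -7*(38 + (-1/9 + ((-5 - 3)/(-6 - 3))/9)) = -7*(38 + (-1/9 + (-8/(-9))/9)) = -7*(38 + (-1/9 + (-1/9*(-8))/9)) = -7*(38 + (-1/9 + (1/9)*(8/9))) = -7*(38 + (-1/9 + 8/81)) = -7*(38 - 1/81) = -7*3077/81 = -21539/81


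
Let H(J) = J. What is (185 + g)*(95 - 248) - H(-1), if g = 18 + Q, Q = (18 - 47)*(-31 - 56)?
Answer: -417077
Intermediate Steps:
Q = 2523 (Q = -29*(-87) = 2523)
g = 2541 (g = 18 + 2523 = 2541)
(185 + g)*(95 - 248) - H(-1) = (185 + 2541)*(95 - 248) - 1*(-1) = 2726*(-153) + 1 = -417078 + 1 = -417077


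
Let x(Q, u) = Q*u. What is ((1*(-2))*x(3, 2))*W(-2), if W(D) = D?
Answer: 24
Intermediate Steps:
((1*(-2))*x(3, 2))*W(-2) = ((1*(-2))*(3*2))*(-2) = -2*6*(-2) = -12*(-2) = 24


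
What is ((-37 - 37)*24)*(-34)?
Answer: 60384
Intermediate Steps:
((-37 - 37)*24)*(-34) = -74*24*(-34) = -1776*(-34) = 60384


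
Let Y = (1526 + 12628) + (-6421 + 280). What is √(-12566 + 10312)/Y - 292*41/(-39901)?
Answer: 11972/39901 + 7*I*√46/8013 ≈ 0.30004 + 0.0059249*I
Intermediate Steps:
Y = 8013 (Y = 14154 - 6141 = 8013)
√(-12566 + 10312)/Y - 292*41/(-39901) = √(-12566 + 10312)/8013 - 292*41/(-39901) = √(-2254)*(1/8013) - 11972*(-1/39901) = (7*I*√46)*(1/8013) + 11972/39901 = 7*I*√46/8013 + 11972/39901 = 11972/39901 + 7*I*√46/8013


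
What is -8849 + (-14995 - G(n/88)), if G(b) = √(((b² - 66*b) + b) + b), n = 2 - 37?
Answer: -23844 - √198345/88 ≈ -23849.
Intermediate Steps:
n = -35
G(b) = √(b² - 64*b) (G(b) = √((b² - 65*b) + b) = √(b² - 64*b))
-8849 + (-14995 - G(n/88)) = -8849 + (-14995 - √((-35/88)*(-64 - 35/88))) = -8849 + (-14995 - √((-35*1/88)*(-64 - 35*1/88))) = -8849 + (-14995 - √(-35*(-64 - 35/88)/88)) = -8849 + (-14995 - √(-35/88*(-5667/88))) = -8849 + (-14995 - √(198345/7744)) = -8849 + (-14995 - √198345/88) = -23844 - √198345/88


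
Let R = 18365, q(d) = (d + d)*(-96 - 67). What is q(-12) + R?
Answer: 22277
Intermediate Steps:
q(d) = -326*d (q(d) = (2*d)*(-163) = -326*d)
q(-12) + R = -326*(-12) + 18365 = 3912 + 18365 = 22277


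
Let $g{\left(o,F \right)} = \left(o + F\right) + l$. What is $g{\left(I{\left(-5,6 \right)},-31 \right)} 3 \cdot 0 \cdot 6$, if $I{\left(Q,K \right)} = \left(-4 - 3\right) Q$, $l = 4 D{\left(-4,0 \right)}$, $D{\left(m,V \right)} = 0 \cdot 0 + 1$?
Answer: $0$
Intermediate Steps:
$D{\left(m,V \right)} = 1$ ($D{\left(m,V \right)} = 0 + 1 = 1$)
$l = 4$ ($l = 4 \cdot 1 = 4$)
$I{\left(Q,K \right)} = - 7 Q$
$g{\left(o,F \right)} = 4 + F + o$ ($g{\left(o,F \right)} = \left(o + F\right) + 4 = \left(F + o\right) + 4 = 4 + F + o$)
$g{\left(I{\left(-5,6 \right)},-31 \right)} 3 \cdot 0 \cdot 6 = \left(4 - 31 - -35\right) 3 \cdot 0 \cdot 6 = \left(4 - 31 + 35\right) 0 \cdot 6 = 8 \cdot 0 = 0$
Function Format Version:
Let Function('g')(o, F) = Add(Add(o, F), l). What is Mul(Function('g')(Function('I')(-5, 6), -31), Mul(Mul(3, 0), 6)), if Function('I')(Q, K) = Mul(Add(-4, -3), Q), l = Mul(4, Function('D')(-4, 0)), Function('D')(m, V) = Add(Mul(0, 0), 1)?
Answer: 0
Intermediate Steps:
Function('D')(m, V) = 1 (Function('D')(m, V) = Add(0, 1) = 1)
l = 4 (l = Mul(4, 1) = 4)
Function('I')(Q, K) = Mul(-7, Q)
Function('g')(o, F) = Add(4, F, o) (Function('g')(o, F) = Add(Add(o, F), 4) = Add(Add(F, o), 4) = Add(4, F, o))
Mul(Function('g')(Function('I')(-5, 6), -31), Mul(Mul(3, 0), 6)) = Mul(Add(4, -31, Mul(-7, -5)), Mul(Mul(3, 0), 6)) = Mul(Add(4, -31, 35), Mul(0, 6)) = Mul(8, 0) = 0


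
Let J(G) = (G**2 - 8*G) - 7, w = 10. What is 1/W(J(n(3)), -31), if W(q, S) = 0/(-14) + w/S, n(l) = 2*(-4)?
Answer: -31/10 ≈ -3.1000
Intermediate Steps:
n(l) = -8
J(G) = -7 + G**2 - 8*G
W(q, S) = 10/S (W(q, S) = 0/(-14) + 10/S = 0*(-1/14) + 10/S = 0 + 10/S = 10/S)
1/W(J(n(3)), -31) = 1/(10/(-31)) = 1/(10*(-1/31)) = 1/(-10/31) = -31/10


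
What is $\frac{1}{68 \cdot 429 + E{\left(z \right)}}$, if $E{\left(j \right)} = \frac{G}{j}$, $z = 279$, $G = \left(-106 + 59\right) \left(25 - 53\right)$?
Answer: $\frac{279}{8140304} \approx 3.4274 \cdot 10^{-5}$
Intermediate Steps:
$G = 1316$ ($G = \left(-47\right) \left(-28\right) = 1316$)
$E{\left(j \right)} = \frac{1316}{j}$
$\frac{1}{68 \cdot 429 + E{\left(z \right)}} = \frac{1}{68 \cdot 429 + \frac{1316}{279}} = \frac{1}{29172 + 1316 \cdot \frac{1}{279}} = \frac{1}{29172 + \frac{1316}{279}} = \frac{1}{\frac{8140304}{279}} = \frac{279}{8140304}$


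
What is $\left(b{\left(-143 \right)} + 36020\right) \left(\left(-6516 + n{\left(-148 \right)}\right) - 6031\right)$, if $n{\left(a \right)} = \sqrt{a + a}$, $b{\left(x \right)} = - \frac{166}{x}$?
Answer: $- \frac{64629923222}{143} + \frac{10302052 i \sqrt{74}}{143} \approx -4.5196 \cdot 10^{8} + 6.1973 \cdot 10^{5} i$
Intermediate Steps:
$n{\left(a \right)} = \sqrt{2} \sqrt{a}$ ($n{\left(a \right)} = \sqrt{2 a} = \sqrt{2} \sqrt{a}$)
$\left(b{\left(-143 \right)} + 36020\right) \left(\left(-6516 + n{\left(-148 \right)}\right) - 6031\right) = \left(- \frac{166}{-143} + 36020\right) \left(\left(-6516 + \sqrt{2} \sqrt{-148}\right) - 6031\right) = \left(\left(-166\right) \left(- \frac{1}{143}\right) + 36020\right) \left(\left(-6516 + \sqrt{2} \cdot 2 i \sqrt{37}\right) - 6031\right) = \left(\frac{166}{143} + 36020\right) \left(\left(-6516 + 2 i \sqrt{74}\right) - 6031\right) = \frac{5151026 \left(-12547 + 2 i \sqrt{74}\right)}{143} = - \frac{64629923222}{143} + \frac{10302052 i \sqrt{74}}{143}$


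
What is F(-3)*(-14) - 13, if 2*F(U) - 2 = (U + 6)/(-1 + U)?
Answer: -87/4 ≈ -21.750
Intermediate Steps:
F(U) = 1 + (6 + U)/(2*(-1 + U)) (F(U) = 1 + ((U + 6)/(-1 + U))/2 = 1 + ((6 + U)/(-1 + U))/2 = 1 + (6 + U)/(2*(-1 + U)))
F(-3)*(-14) - 13 = ((4 + 3*(-3))/(2*(-1 - 3)))*(-14) - 13 = ((½)*(4 - 9)/(-4))*(-14) - 13 = ((½)*(-¼)*(-5))*(-14) - 13 = (5/8)*(-14) - 13 = -35/4 - 13 = -87/4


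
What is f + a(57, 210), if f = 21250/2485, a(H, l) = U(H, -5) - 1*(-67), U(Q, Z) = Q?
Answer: 65878/497 ≈ 132.55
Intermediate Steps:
a(H, l) = 67 + H (a(H, l) = H - 1*(-67) = H + 67 = 67 + H)
f = 4250/497 (f = 21250*(1/2485) = 4250/497 ≈ 8.5513)
f + a(57, 210) = 4250/497 + (67 + 57) = 4250/497 + 124 = 65878/497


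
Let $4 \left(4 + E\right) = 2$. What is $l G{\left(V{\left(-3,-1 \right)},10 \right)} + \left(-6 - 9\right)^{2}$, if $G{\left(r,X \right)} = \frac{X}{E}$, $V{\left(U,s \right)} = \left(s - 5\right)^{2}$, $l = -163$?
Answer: $\frac{4835}{7} \approx 690.71$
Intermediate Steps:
$E = - \frac{7}{2}$ ($E = -4 + \frac{1}{4} \cdot 2 = -4 + \frac{1}{2} = - \frac{7}{2} \approx -3.5$)
$V{\left(U,s \right)} = \left(-5 + s\right)^{2}$
$G{\left(r,X \right)} = - \frac{2 X}{7}$ ($G{\left(r,X \right)} = \frac{X}{- \frac{7}{2}} = X \left(- \frac{2}{7}\right) = - \frac{2 X}{7}$)
$l G{\left(V{\left(-3,-1 \right)},10 \right)} + \left(-6 - 9\right)^{2} = - 163 \left(\left(- \frac{2}{7}\right) 10\right) + \left(-6 - 9\right)^{2} = \left(-163\right) \left(- \frac{20}{7}\right) + \left(-15\right)^{2} = \frac{3260}{7} + 225 = \frac{4835}{7}$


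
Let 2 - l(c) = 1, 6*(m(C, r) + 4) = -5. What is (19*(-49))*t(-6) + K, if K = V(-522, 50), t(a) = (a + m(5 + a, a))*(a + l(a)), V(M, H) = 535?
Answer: -299365/6 ≈ -49894.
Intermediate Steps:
m(C, r) = -29/6 (m(C, r) = -4 + (1/6)*(-5) = -4 - 5/6 = -29/6)
l(c) = 1 (l(c) = 2 - 1*1 = 2 - 1 = 1)
t(a) = (1 + a)*(-29/6 + a) (t(a) = (a - 29/6)*(a + 1) = (-29/6 + a)*(1 + a) = (1 + a)*(-29/6 + a))
K = 535
(19*(-49))*t(-6) + K = (19*(-49))*(-29/6 + (-6)**2 - 23/6*(-6)) + 535 = -931*(-29/6 + 36 + 23) + 535 = -931*325/6 + 535 = -302575/6 + 535 = -299365/6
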